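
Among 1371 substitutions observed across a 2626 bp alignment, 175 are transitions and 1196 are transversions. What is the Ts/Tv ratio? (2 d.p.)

R = 175/1196 = 0.146321… ≈ 0.15 (to 2 d.p.).

0.15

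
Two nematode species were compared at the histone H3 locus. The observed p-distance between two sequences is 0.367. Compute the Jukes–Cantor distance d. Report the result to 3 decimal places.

0.504

d = −(3/4) ln(1 − 4p/3) = −0.75 ln(1 − 0.489333) = −0.75 ln(0.510667)
  = −0.75 × (-0.672038) = 0.504029 substitutions/site.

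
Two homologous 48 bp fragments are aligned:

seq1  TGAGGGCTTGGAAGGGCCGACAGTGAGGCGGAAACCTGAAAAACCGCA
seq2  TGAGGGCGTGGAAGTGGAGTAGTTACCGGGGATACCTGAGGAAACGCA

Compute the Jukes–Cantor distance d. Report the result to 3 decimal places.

0.441

The sequences differ at 16 of 48 sites, so p = 16/48 ≈ 0.333333.
d = −(3/4) ln(1 − 4p/3) = −0.75 ln(1 − 0.444444) = −0.75 ln(0.555556)
  = −0.75 × (-0.587786) = 0.440840 substitutions/site.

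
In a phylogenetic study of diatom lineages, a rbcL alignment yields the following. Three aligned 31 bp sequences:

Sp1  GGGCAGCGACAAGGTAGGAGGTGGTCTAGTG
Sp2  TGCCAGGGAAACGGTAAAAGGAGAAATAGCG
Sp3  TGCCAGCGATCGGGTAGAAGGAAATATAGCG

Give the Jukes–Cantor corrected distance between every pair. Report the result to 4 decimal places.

Sp1–Sp2: 12/31 sites differ → p ≈ 0.387097, d = −0.75 ln(1 − 0.516129) = 0.544453 ≈ 0.5445.
Sp1–Sp3: 11/31 sites differ → p ≈ 0.354839, d = −0.75 ln(1 − 0.473119) = 0.480585 ≈ 0.4806.
Sp2–Sp3: 7/31 sites differ → p ≈ 0.225806, d = −0.75 ln(1 − 0.301075) = 0.268659 ≈ 0.2687.

d(Sp1,Sp2) = 0.5445, d(Sp1,Sp3) = 0.4806, d(Sp2,Sp3) = 0.2687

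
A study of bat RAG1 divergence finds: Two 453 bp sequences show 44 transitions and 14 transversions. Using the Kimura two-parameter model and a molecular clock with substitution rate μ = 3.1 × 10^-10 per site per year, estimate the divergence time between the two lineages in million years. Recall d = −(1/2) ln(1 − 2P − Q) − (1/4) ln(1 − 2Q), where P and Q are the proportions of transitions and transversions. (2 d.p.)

P = 44/453 ≈ 0.09713 and Q = 14/453 ≈ 0.030905.
Under the Kimura two-parameter model, d = −½ ln(1 − 2P − Q) − ¼ ln(1 − 2Q).
1 − 2P − Q = 0.774835, giving −½ ln(0.774835) = 0.127553.
1 − 2Q = 0.93819, giving −¼ ln(0.93819) = 0.015951.
d = 0.127553 + 0.015951 = 0.143504.
Under a molecular clock d = 2μt, so t = d/(2μ) = 0.143504 / (2 × 3.1 × 10^-10) = 231.46 million years.

231.46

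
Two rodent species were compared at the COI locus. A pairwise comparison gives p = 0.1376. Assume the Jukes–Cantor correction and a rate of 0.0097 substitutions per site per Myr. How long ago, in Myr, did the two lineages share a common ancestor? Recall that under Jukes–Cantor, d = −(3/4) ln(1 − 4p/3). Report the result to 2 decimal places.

d = −(3/4) ln(1 − 4p/3) = −0.75 ln(1 − 0.183467) = −0.75 ln(0.816533)
  = −0.75 × (-0.202688) = 0.152016 substitutions/site.
Under a molecular clock d = 2μt, so t = d/(2μ) = 0.152016 / (2 × 0.0097) = 7.84 Myr.

7.84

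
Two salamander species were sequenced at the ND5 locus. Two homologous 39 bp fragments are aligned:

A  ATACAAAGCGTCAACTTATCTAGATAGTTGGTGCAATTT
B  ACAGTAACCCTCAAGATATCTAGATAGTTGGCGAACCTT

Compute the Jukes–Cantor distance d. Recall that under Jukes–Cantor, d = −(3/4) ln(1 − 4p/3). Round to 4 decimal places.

The sequences differ at 11 of 39 sites, so p = 11/39 ≈ 0.282051.
d = −(3/4) ln(1 − 4p/3) = −0.75 ln(1 − 0.376068) = −0.75 ln(0.623932)
  = −0.75 × (-0.471714) = 0.353786 substitutions/site.

0.3538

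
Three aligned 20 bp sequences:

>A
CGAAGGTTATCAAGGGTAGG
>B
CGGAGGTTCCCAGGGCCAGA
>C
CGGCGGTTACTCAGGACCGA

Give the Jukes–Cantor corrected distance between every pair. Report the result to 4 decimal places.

A–B: 7/20 sites differ → p = 0.35, d = −0.75 ln(1 − 0.466667) = 0.471457 ≈ 0.4715.
A–C: 9/20 sites differ → p = 0.45, d = −0.75 ln(1 − 0.6) = 0.687218 ≈ 0.6872.
B–C: 7/20 sites differ → p = 0.35, d = −0.75 ln(1 − 0.466667) = 0.471457 ≈ 0.4715.

d(A,B) = 0.4715, d(A,C) = 0.6872, d(B,C) = 0.4715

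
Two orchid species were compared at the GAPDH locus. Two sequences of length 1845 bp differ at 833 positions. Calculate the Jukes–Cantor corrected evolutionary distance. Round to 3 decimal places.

p = 833/1845 ≈ 0.451491.
d = −(3/4) ln(1 − 4p/3) = −0.75 ln(1 − 0.601988) = −0.75 ln(0.398012)
  = −0.75 × (-0.921273) = 0.690955 substitutions/site.

0.691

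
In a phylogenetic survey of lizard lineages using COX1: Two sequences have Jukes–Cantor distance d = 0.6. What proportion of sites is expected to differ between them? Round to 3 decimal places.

0.413

p = (3/4)(1 − e^(−4d/3)) = 0.75 × (1 − e^(-0.8)) = 0.75 × (1 − 0.449329) = 0.413003.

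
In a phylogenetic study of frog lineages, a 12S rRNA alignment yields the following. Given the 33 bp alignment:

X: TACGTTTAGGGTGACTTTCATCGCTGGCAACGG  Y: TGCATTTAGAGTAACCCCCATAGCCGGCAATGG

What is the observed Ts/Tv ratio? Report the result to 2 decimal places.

9.00

Transitions are A↔G and C↔T; transversions are all other mismatches.
Transitions: 9. Transversions: 1.
R = 9/1 = 9.00.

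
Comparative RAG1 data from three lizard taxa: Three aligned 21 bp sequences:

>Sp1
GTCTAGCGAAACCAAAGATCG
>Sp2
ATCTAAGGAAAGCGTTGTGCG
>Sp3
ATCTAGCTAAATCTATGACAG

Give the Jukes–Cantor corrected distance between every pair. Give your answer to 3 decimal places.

Sp1–Sp2: 9/21 sites differ → p ≈ 0.428571, d = −0.75 ln(1 − 0.571428) = 0.635472 ≈ 0.635.
Sp1–Sp3: 7/21 sites differ → p ≈ 0.333333, d = −0.75 ln(1 − 0.444444) = 0.440839 ≈ 0.441.
Sp2–Sp3: 9/21 sites differ → p ≈ 0.428571, d = −0.75 ln(1 − 0.571428) = 0.635472 ≈ 0.635.

d(Sp1,Sp2) = 0.635, d(Sp1,Sp3) = 0.441, d(Sp2,Sp3) = 0.635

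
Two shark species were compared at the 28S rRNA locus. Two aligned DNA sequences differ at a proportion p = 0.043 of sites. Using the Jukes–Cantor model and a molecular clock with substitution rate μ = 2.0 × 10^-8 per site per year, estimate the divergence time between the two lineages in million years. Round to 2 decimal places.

1.11

d = −(3/4) ln(1 − 4p/3) = −0.75 ln(1 − 0.057333) = −0.75 ln(0.942667)
  = −0.75 × (-0.059042) = 0.044282 substitutions/site.
Under a molecular clock d = 2μt, so t = d/(2μ) = 0.044282 / (2 × 2.0 × 10^-8) = 1.11 million years.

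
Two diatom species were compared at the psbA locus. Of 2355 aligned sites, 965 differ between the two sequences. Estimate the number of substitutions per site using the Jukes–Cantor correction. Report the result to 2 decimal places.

0.59

p = 965/2355 ≈ 0.409766.
d = −(3/4) ln(1 − 4p/3) = −0.75 ln(1 − 0.546355) = −0.75 ln(0.453645)
  = −0.75 × (-0.790440) = 0.592830 substitutions/site.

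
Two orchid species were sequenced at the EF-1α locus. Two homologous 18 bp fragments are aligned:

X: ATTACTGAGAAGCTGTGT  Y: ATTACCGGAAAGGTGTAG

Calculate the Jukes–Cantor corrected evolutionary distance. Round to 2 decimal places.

The sequences differ at 6 of 18 sites (6, 8, 9, 13, 17, 18), so p = 6/18 ≈ 0.333333.
d = −(3/4) ln(1 − 4p/3) = −0.75 ln(1 − 0.444444) = −0.75 ln(0.555556)
  = −0.75 × (-0.587786) = 0.440840 substitutions/site.

0.44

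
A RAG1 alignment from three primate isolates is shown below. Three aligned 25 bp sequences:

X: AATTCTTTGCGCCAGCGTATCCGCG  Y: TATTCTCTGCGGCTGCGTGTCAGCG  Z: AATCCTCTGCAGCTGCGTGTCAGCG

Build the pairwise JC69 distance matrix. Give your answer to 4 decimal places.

d(X,Y) = 0.2892, d(X,Z) = 0.3505, d(Y,Z) = 0.1308

X–Y: 6/25 sites differ → p = 0.24, d = −0.75 ln(1 − 0.32) = 0.289247 ≈ 0.2892.
X–Z: 7/25 sites differ → p = 0.28, d = −0.75 ln(1 − 0.373333) = 0.350505 ≈ 0.3505.
Y–Z: 3/25 sites differ → p = 0.12, d = −0.75 ln(1 − 0.16) = 0.130765 ≈ 0.1308.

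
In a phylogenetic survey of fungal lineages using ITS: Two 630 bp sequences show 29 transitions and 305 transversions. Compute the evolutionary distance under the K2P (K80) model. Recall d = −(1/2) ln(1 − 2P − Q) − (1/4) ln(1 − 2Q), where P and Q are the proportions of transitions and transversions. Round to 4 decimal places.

P = 29/630 ≈ 0.046032 and Q = 305/630 ≈ 0.484127.
Under the Kimura two-parameter model, d = −½ ln(1 − 2P − Q) − ¼ ln(1 − 2Q).
1 − 2P − Q = 0.423809, giving −½ ln(0.423809) = 0.429236.
1 − 2Q = 0.031746, giving −¼ ln(0.031746) = 0.862497.
d = 0.429236 + 0.862497 = 1.291733.

1.2917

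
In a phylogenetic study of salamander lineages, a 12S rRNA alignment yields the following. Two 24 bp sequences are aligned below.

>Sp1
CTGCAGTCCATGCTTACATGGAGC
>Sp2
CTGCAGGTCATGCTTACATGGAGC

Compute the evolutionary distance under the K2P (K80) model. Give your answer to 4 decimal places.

Of 24 sites, 1 differences are transitions and 1 are transversions, so P = 1/24 ≈ 0.041667 and Q = 1/24 ≈ 0.041667.
Under the Kimura two-parameter model, d = −½ ln(1 − 2P − Q) − ¼ ln(1 − 2Q).
1 − 2P − Q = 0.874999, giving −½ ln(0.874999) = 0.066766.
1 − 2Q = 0.916666, giving −¼ ln(0.916666) = 0.021753.
d = 0.066766 + 0.021753 = 0.088519.

0.0885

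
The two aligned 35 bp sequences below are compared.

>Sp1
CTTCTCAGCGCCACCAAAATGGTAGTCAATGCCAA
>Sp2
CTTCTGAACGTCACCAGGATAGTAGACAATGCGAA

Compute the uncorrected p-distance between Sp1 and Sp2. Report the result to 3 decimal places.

0.229

The sequences differ at 8 of 35 positions (sites 6, 8, 11, 17, 18, 21, 26, 33).
p = 8/35 = 0.228571… ≈ 0.229 (to 3 d.p.).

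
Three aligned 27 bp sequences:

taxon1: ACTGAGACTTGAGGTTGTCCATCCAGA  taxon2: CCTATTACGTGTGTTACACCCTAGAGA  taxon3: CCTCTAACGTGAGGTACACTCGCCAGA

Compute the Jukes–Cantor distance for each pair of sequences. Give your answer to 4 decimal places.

taxon1–taxon2: 13/27 sites differ → p ≈ 0.481481, d = −0.75 ln(1 − 0.641975) = 0.770364 ≈ 0.7704.
taxon1–taxon3: 11/27 sites differ → p ≈ 0.407407, d = −0.75 ln(1 − 0.543209) = 0.587647 ≈ 0.5876.
taxon2–taxon3: 8/27 sites differ → p ≈ 0.296296, d = −0.75 ln(1 − 0.395061) = 0.376971 ≈ 0.3770.

d(taxon1,taxon2) = 0.7704, d(taxon1,taxon3) = 0.5876, d(taxon2,taxon3) = 0.3770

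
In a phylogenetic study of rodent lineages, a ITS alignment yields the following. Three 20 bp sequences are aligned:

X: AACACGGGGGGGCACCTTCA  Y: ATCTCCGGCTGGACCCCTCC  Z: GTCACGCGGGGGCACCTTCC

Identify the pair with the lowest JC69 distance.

X–Y: 9/20 differ, p = 0.450, d = 0.687.
X–Z: 4/20 differ, p = 0.200, d = 0.233.
Y–Z: 9/20 differ, p = 0.450, d = 0.687.
The smallest distance is between X and Z.

X and Z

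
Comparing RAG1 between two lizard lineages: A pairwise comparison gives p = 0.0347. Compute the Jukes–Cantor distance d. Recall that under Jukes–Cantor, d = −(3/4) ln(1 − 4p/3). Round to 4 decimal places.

d = −(3/4) ln(1 − 4p/3) = −0.75 ln(1 − 0.046267) = −0.75 ln(0.953733)
  = −0.75 × (-0.047372) = 0.035529 substitutions/site.

0.0355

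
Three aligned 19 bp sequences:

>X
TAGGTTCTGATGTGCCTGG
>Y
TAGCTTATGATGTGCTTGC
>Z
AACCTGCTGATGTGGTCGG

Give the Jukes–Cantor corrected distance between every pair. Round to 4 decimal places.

d(X,Y) = 0.2471, d(X,Z) = 0.5068, d(Y,Z) = 0.5068

X–Y: 4/19 sites differ → p ≈ 0.210526, d = −0.75 ln(1 − 0.280701) = 0.247109 ≈ 0.2471.
X–Z: 7/19 sites differ → p ≈ 0.368421, d = −0.75 ln(1 − 0.491228) = 0.506816 ≈ 0.5068.
Y–Z: 7/19 sites differ → p ≈ 0.368421, d = −0.75 ln(1 − 0.491228) = 0.506816 ≈ 0.5068.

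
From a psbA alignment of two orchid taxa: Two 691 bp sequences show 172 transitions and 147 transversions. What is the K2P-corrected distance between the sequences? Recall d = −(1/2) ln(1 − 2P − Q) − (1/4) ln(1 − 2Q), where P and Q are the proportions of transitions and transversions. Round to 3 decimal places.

0.758

P = 172/691 ≈ 0.248915 and Q = 147/691 ≈ 0.212735.
Under the Kimura two-parameter model, d = −½ ln(1 − 2P − Q) − ¼ ln(1 − 2Q).
1 − 2P − Q = 0.289435, giving −½ ln(0.289435) = 0.619912.
1 − 2Q = 0.57453, giving −¼ ln(0.57453) = 0.138551.
d = 0.619912 + 0.138551 = 0.758463.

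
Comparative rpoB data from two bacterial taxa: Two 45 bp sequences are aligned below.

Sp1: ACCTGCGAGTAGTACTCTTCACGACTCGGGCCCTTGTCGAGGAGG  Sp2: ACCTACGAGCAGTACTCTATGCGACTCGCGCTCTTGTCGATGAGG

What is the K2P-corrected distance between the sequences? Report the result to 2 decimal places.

0.21

Of 45 sites, 5 differences are transitions and 3 are transversions, so P = 5/45 ≈ 0.111111 and Q = 3/45 ≈ 0.066667.
Under the Kimura two-parameter model, d = −½ ln(1 − 2P − Q) − ¼ ln(1 − 2Q).
1 − 2P − Q = 0.711111, giving −½ ln(0.711111) = 0.170463.
1 − 2Q = 0.866666, giving −¼ ln(0.866666) = 0.035775.
d = 0.170463 + 0.035775 = 0.206238.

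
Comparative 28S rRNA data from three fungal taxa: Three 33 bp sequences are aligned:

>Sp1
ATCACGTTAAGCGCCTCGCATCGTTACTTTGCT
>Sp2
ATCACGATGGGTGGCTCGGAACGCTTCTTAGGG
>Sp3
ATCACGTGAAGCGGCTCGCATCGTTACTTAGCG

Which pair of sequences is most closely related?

Sp1 and Sp3

Sp1–Sp2: 12/33 differ, p = 0.364, d = 0.497.
Sp1–Sp3: 4/33 differ, p = 0.121, d = 0.132.
Sp2–Sp3: 10/33 differ, p = 0.303, d = 0.388.
The smallest distance is between Sp1 and Sp3.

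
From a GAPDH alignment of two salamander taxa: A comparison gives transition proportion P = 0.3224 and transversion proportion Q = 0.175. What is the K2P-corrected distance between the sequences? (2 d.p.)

0.96

Under the Kimura two-parameter model, d = −½ ln(1 − 2P − Q) − ¼ ln(1 − 2Q).
1 − 2P − Q = 0.1802, giving −½ ln(0.1802) = 0.856844.
1 − 2Q = 0.65, giving −¼ ln(0.65) = 0.107696.
d = 0.856844 + 0.107696 = 0.964540.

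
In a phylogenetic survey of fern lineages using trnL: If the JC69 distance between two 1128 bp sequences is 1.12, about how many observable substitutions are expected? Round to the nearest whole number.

Invert JC69: p = (3/4)(1 − e^(−4d/3)) = 0.75 × (1 − e^(-1.493333)) = 0.75 × (1 − 0.224623) = 0.581533.
Expected differing sites = pL ≈ 0.581533 × 1128 = 655.969224 ≈ 656.

656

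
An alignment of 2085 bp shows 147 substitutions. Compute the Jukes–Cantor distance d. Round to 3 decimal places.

0.074

p = 147/2085 ≈ 0.070504.
d = −(3/4) ln(1 − 4p/3) = −0.75 ln(1 − 0.094005) = −0.75 ln(0.905995)
  = −0.75 × (-0.098721) = 0.074041 substitutions/site.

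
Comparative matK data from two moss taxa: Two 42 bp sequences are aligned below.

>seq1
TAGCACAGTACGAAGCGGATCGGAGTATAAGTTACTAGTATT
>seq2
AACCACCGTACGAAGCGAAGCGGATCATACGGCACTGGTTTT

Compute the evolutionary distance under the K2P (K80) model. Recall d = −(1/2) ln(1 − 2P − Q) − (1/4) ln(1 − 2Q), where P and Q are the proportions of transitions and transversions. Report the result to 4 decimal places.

Of 42 sites, 4 differences are transitions and 8 are transversions, so P = 4/42 ≈ 0.095238 and Q = 8/42 ≈ 0.190476.
Under the Kimura two-parameter model, d = −½ ln(1 − 2P − Q) − ¼ ln(1 − 2Q).
1 − 2P − Q = 0.619048, giving −½ ln(0.619048) = 0.239786.
1 − 2Q = 0.619048, giving −¼ ln(0.619048) = 0.119893.
d = 0.239786 + 0.119893 = 0.359679.

0.3597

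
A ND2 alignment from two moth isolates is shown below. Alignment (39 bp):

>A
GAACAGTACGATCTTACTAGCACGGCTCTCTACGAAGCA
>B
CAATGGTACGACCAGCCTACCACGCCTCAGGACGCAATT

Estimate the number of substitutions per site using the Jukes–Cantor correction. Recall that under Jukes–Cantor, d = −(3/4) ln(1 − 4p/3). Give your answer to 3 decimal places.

0.594

The sequences differ at 16 of 39 sites, so p = 16/39 ≈ 0.410256.
d = −(3/4) ln(1 − 4p/3) = −0.75 ln(1 − 0.547008) = −0.75 ln(0.452992)
  = −0.75 × (-0.791881) = 0.593911 substitutions/site.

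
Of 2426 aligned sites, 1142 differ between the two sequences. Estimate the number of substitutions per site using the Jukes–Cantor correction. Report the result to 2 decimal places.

0.74

p = 1142/2426 ≈ 0.470734.
d = −(3/4) ln(1 − 4p/3) = −0.75 ln(1 − 0.627645) = −0.75 ln(0.372355)
  = −0.75 × (-0.987908) = 0.740931 substitutions/site.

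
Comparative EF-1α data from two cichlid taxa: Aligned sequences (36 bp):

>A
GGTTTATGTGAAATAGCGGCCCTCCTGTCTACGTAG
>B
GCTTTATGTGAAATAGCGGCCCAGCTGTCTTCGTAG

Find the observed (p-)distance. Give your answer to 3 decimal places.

The sequences differ at 4 of 36 positions (sites 2, 23, 24, 31).
p = 4/36 = 0.111111… ≈ 0.111 (to 3 d.p.).

0.111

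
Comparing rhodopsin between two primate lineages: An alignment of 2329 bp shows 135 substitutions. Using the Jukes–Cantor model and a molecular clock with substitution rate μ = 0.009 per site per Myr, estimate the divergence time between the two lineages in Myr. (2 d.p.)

p = 135/2329 ≈ 0.057965.
d = −(3/4) ln(1 − 4p/3) = −0.75 ln(1 − 0.077287) = −0.75 ln(0.922713)
  = −0.75 × (-0.080437) = 0.060328 substitutions/site.
Under a molecular clock d = 2μt, so t = d/(2μ) = 0.060328 / (2 × 0.009) = 3.35 Myr.

3.35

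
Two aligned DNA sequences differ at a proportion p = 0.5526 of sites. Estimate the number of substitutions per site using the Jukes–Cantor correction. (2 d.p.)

1.00

d = −(3/4) ln(1 − 4p/3) = −0.75 ln(1 − 0.7368) = −0.75 ln(0.2632)
  = −0.75 × (-1.334841) = 1.001131 substitutions/site.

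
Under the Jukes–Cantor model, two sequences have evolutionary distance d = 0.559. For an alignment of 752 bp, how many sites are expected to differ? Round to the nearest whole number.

Invert JC69: p = (3/4)(1 − e^(−4d/3)) = 0.75 × (1 − e^(-0.745333)) = 0.75 × (1 − 0.474576) = 0.394068.
Expected differing sites = pL ≈ 0.394068 × 752 = 296.339136 ≈ 296.

296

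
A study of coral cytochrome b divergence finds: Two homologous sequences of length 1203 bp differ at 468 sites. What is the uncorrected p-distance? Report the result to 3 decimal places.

0.389

p = 468/1203 = 0.389027… ≈ 0.389 (to 3 d.p.).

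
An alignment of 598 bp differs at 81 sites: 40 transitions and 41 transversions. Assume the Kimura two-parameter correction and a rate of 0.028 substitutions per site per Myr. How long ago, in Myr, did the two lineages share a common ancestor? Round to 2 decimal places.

2.68

P = 40/598 ≈ 0.06689 and Q = 41/598 ≈ 0.068562.
Under the Kimura two-parameter model, d = −½ ln(1 − 2P − Q) − ¼ ln(1 − 2Q).
1 − 2P − Q = 0.797658, giving −½ ln(0.797658) = 0.113038.
1 − 2Q = 0.862876, giving −¼ ln(0.862876) = 0.036871.
d = 0.113038 + 0.036871 = 0.149909.
Under a molecular clock d = 2μt, so t = d/(2μ) = 0.149909 / (2 × 0.028) = 2.68 Myr.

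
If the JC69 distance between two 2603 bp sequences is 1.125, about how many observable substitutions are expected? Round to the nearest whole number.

Invert JC69: p = (3/4)(1 − e^(−4d/3)) = 0.75 × (1 − e^(-1.5)) = 0.75 × (1 − 0.223130) = 0.582653.
Expected differing sites = pL ≈ 0.582653 × 2603 = 1516.645759 ≈ 1517.

1517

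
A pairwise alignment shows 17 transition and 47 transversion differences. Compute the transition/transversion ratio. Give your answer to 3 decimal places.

0.362

R = 17/47 = 0.361702… ≈ 0.362 (to 3 d.p.).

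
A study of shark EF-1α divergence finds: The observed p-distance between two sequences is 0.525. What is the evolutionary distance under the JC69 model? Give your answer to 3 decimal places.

d = −(3/4) ln(1 − 4p/3) = −0.75 ln(1 − 0.7) = −0.75 ln(0.3)
  = −0.75 × (-1.203973) = 0.902980 substitutions/site.

0.903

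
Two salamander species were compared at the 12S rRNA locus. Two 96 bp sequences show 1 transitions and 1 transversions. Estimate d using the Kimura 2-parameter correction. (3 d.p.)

0.021

P = 1/96 ≈ 0.010417 and Q = 1/96 ≈ 0.010417.
Under the Kimura two-parameter model, d = −½ ln(1 − 2P − Q) − ¼ ln(1 − 2Q).
1 − 2P − Q = 0.968749, giving −½ ln(0.968749) = 0.015875.
1 − 2Q = 0.979166, giving −¼ ln(0.979166) = 0.005264.
d = 0.015875 + 0.005264 = 0.021139.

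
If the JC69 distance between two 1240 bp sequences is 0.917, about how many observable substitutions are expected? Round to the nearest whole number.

656

Invert JC69: p = (3/4)(1 − e^(−4d/3)) = 0.75 × (1 − e^(-1.222667)) = 0.75 × (1 − 0.294444) = 0.529167.
Expected differing sites = pL ≈ 0.529167 × 1240 = 656.16708 ≈ 656.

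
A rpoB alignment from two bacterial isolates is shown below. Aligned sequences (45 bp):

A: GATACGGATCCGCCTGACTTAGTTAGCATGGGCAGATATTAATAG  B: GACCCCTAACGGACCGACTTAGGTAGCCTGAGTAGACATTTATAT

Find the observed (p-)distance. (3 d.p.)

The sequences differ at 15 of 45 positions.
p = 15/45 = 0.333333… ≈ 0.333 (to 3 d.p.).

0.333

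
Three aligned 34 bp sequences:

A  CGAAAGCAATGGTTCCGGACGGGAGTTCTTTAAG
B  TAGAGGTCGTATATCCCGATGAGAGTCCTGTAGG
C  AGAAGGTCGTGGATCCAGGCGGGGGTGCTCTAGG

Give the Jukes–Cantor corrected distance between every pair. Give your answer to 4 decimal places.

d(A,B) = 0.7405, d(A,C) = 0.4770, d(B,C) = 0.4770

A–B: 16/34 sites differ → p ≈ 0.470588, d = −0.75 ln(1 − 0.627451) = 0.740540 ≈ 0.7405.
A–C: 12/34 sites differ → p ≈ 0.352941, d = −0.75 ln(1 − 0.470588) = 0.476991 ≈ 0.4770.
B–C: 12/34 sites differ → p ≈ 0.352941, d = −0.75 ln(1 − 0.470588) = 0.476991 ≈ 0.4770.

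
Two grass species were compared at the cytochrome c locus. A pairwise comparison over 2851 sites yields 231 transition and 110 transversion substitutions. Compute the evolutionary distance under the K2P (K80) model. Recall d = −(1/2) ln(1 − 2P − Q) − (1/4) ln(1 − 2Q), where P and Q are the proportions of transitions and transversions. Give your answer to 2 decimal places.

P = 231/2851 ≈ 0.081024 and Q = 110/2851 ≈ 0.038583.
Under the Kimura two-parameter model, d = −½ ln(1 − 2P − Q) − ¼ ln(1 − 2Q).
1 − 2P − Q = 0.799369, giving −½ ln(0.799369) = 0.111966.
1 − 2Q = 0.922834, giving −¼ ln(0.922834) = 0.020076.
d = 0.111966 + 0.020076 = 0.132042.

0.13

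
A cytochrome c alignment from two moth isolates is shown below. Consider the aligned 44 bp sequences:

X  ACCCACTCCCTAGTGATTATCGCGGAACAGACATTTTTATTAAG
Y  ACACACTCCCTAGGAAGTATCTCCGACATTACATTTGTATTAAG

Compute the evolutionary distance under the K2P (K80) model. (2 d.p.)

0.31

Of 44 sites, 1 differences are transitions and 10 are transversions, so P = 1/44 ≈ 0.022727 and Q = 10/44 ≈ 0.227273.
Under the Kimura two-parameter model, d = −½ ln(1 − 2P − Q) − ¼ ln(1 − 2Q).
1 − 2P − Q = 0.727273, giving −½ ln(0.727273) = 0.159227.
1 − 2Q = 0.545454, giving −¼ ln(0.545454) = 0.151534.
d = 0.159227 + 0.151534 = 0.310761.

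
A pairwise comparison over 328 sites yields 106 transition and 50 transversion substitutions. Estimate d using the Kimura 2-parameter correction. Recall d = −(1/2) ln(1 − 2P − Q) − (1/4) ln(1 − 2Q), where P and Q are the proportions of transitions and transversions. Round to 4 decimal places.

0.8926

P = 106/328 ≈ 0.323171 and Q = 50/328 ≈ 0.152439.
Under the Kimura two-parameter model, d = −½ ln(1 − 2P − Q) − ¼ ln(1 − 2Q).
1 − 2P − Q = 0.201219, giving −½ ln(0.201219) = 0.801681.
1 − 2Q = 0.695122, giving −¼ ln(0.695122) = 0.090917.
d = 0.801681 + 0.090917 = 0.892598.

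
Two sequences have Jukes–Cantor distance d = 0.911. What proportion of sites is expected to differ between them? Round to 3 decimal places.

p = (3/4)(1 − e^(−4d/3)) = 0.75 × (1 − e^(-1.214667)) = 0.75 × (1 − 0.296809) = 0.527393.

0.527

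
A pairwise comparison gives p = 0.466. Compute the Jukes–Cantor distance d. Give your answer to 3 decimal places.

d = −(3/4) ln(1 − 4p/3) = −0.75 ln(1 − 0.621333) = −0.75 ln(0.378667)
  = −0.75 × (-0.971098) = 0.728324 substitutions/site.

0.728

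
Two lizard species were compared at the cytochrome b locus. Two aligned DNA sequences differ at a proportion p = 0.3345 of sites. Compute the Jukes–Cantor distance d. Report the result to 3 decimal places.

d = −(3/4) ln(1 − 4p/3) = −0.75 ln(1 − 0.446) = −0.75 ln(0.554)
  = −0.75 × (-0.590591) = 0.442943 substitutions/site.

0.443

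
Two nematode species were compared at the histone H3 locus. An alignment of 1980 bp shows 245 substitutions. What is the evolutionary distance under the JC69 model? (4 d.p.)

p = 245/1980 ≈ 0.123737.
d = −(3/4) ln(1 − 4p/3) = −0.75 ln(1 − 0.164983) = −0.75 ln(0.835017)
  = −0.75 × (-0.180303) = 0.135227 substitutions/site.

0.1352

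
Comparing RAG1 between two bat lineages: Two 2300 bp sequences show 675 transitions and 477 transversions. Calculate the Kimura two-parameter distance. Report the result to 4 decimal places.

0.9247

P = 675/2300 ≈ 0.293478 and Q = 477/2300 ≈ 0.207391.
Under the Kimura two-parameter model, d = −½ ln(1 − 2P − Q) − ¼ ln(1 − 2Q).
1 − 2P − Q = 0.205653, giving −½ ln(0.205653) = 0.790782.
1 − 2Q = 0.585218, giving −¼ ln(0.585218) = 0.133943.
d = 0.790782 + 0.133943 = 0.924725.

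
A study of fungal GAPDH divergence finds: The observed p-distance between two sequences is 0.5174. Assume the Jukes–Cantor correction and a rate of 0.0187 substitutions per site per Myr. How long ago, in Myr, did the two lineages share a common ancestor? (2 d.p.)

23.48

d = −(3/4) ln(1 − 4p/3) = −0.75 ln(1 − 0.689867) = −0.75 ln(0.310133)
  = −0.75 × (-1.170754) = 0.878066 substitutions/site.
Under a molecular clock d = 2μt, so t = d/(2μ) = 0.878066 / (2 × 0.0187) = 23.48 Myr.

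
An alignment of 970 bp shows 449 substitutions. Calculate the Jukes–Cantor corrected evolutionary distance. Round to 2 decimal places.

p = 449/970 ≈ 0.462887.
d = −(3/4) ln(1 − 4p/3) = −0.75 ln(1 − 0.617183) = −0.75 ln(0.382817)
  = −0.75 × (-0.960198) = 0.720149 substitutions/site.

0.72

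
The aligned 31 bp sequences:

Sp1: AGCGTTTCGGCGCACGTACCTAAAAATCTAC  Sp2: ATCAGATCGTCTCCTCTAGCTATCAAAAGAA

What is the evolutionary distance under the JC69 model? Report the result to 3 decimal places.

0.874

The sequences differ at 16 of 31 sites, so p = 16/31 ≈ 0.516129.
d = −(3/4) ln(1 − 4p/3) = −0.75 ln(1 − 0.688172) = −0.75 ln(0.311828)
  = −0.75 × (-1.165304) = 0.873978 substitutions/site.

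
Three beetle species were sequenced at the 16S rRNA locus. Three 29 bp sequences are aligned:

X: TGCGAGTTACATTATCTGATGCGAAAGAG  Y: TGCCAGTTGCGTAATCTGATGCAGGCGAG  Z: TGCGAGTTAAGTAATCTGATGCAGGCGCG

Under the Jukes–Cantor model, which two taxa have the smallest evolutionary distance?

Y and Z

X–Y: 8/29 differ, p = 0.276, d = 0.344.
X–Z: 8/29 differ, p = 0.276, d = 0.344.
Y–Z: 4/29 differ, p = 0.138, d = 0.152.
The smallest distance is between Y and Z.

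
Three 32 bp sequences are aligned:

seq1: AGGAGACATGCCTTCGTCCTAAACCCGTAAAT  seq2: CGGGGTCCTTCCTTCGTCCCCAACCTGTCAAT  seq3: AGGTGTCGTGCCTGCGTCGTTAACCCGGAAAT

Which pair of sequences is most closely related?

seq1 and seq3

seq1–seq2: 9/32 differ, p = 0.281, d = 0.353.
seq1–seq3: 7/32 differ, p = 0.219, d = 0.259.
seq2–seq3: 11/32 differ, p = 0.344, d = 0.460.
The smallest distance is between seq1 and seq3.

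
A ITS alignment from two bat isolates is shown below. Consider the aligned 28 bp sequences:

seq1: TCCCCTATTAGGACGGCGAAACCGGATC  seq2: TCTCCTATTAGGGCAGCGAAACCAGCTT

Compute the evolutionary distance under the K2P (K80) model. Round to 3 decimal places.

Of 28 sites, 5 differences are transitions and 1 are transversions, so P = 5/28 ≈ 0.178571 and Q = 1/28 ≈ 0.035714.
Under the Kimura two-parameter model, d = −½ ln(1 − 2P − Q) − ¼ ln(1 − 2Q).
1 − 2P − Q = 0.607144, giving −½ ln(0.607144) = 0.249495.
1 − 2Q = 0.928572, giving −¼ ln(0.928572) = 0.018527.
d = 0.249495 + 0.018527 = 0.268022.

0.268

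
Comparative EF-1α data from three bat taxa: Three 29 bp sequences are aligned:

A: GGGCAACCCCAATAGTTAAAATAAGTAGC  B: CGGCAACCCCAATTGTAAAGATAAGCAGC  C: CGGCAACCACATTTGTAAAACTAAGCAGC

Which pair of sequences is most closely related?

A–B: 5/29 differ, p = 0.172, d = 0.196.
A–C: 7/29 differ, p = 0.241, d = 0.291.
B–C: 4/29 differ, p = 0.138, d = 0.152.
The smallest distance is between B and C.

B and C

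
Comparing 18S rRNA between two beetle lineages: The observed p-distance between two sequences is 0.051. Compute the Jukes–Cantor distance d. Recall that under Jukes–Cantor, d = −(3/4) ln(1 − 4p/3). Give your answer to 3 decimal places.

d = −(3/4) ln(1 − 4p/3) = −0.75 ln(1 − 0.068) = −0.75 ln(0.932)
  = −0.75 × (-0.070422) = 0.052817 substitutions/site.

0.053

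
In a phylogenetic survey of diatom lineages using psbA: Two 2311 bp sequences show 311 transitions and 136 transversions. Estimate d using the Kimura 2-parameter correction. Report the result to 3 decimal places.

0.230

P = 311/2311 ≈ 0.134574 and Q = 136/2311 ≈ 0.058849.
Under the Kimura two-parameter model, d = −½ ln(1 − 2P − Q) − ¼ ln(1 − 2Q).
1 − 2P − Q = 0.672003, giving −½ ln(0.672003) = 0.198746.
1 − 2Q = 0.882302, giving −¼ ln(0.882302) = 0.031305.
d = 0.198746 + 0.031305 = 0.230051.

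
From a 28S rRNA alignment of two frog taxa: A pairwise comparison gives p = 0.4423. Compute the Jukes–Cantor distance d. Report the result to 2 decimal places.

d = −(3/4) ln(1 − 4p/3) = −0.75 ln(1 − 0.589733) = −0.75 ln(0.410267)
  = −0.75 × (-0.890947) = 0.668210 substitutions/site.

0.67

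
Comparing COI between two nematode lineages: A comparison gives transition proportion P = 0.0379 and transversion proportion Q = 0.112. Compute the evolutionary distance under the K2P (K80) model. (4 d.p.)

0.1674

Under the Kimura two-parameter model, d = −½ ln(1 − 2P − Q) − ¼ ln(1 − 2Q).
1 − 2P − Q = 0.8122, giving −½ ln(0.8122) = 0.104004.
1 − 2Q = 0.776, giving −¼ ln(0.776) = 0.063401.
d = 0.104004 + 0.063401 = 0.167405.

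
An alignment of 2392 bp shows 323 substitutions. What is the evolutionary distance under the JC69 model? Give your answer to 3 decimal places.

0.149

p = 323/2392 ≈ 0.135033.
d = −(3/4) ln(1 − 4p/3) = −0.75 ln(1 − 0.180044) = −0.75 ln(0.819956)
  = −0.75 × (-0.198505) = 0.148879 substitutions/site.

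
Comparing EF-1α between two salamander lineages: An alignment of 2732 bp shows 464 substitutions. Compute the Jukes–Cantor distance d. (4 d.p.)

p = 464/2732 ≈ 0.169839.
d = −(3/4) ln(1 − 4p/3) = −0.75 ln(1 − 0.226452) = −0.75 ln(0.773548)
  = −0.75 × (-0.256768) = 0.192576 substitutions/site.

0.1926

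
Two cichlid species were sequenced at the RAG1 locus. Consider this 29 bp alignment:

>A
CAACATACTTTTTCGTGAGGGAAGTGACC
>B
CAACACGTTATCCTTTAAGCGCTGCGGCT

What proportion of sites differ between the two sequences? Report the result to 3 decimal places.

0.517

The sequences differ at 15 of 29 positions.
p = 15/29 = 0.517241… ≈ 0.517 (to 3 d.p.).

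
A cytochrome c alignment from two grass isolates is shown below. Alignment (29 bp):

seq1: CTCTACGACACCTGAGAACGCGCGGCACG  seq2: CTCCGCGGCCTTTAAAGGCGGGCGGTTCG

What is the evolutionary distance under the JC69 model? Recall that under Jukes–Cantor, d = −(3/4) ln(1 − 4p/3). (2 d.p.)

0.68

The sequences differ at 13 of 29 sites, so p = 13/29 ≈ 0.448276.
d = −(3/4) ln(1 − 4p/3) = −0.75 ln(1 − 0.597701) = −0.75 ln(0.402299)
  = −0.75 × (-0.910560) = 0.682920 substitutions/site.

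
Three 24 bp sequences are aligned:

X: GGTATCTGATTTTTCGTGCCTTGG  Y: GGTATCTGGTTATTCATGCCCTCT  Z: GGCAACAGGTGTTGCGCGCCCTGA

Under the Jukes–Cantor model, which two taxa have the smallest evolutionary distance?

X and Y

X–Y: 6/24 differ, p = 0.250, d = 0.304.
X–Z: 9/24 differ, p = 0.375, d = 0.520.
Y–Z: 10/24 differ, p = 0.417, d = 0.608.
The smallest distance is between X and Y.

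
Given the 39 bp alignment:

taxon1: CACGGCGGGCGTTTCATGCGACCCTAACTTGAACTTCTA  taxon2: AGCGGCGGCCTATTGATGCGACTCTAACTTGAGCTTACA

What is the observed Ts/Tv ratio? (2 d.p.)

0.67

Transitions are A↔G and C↔T; transversions are all other mismatches.
Transitions: 4. Transversions: 6.
R = 4/6 = 0.666666… ≈ 0.67 (to 2 d.p.).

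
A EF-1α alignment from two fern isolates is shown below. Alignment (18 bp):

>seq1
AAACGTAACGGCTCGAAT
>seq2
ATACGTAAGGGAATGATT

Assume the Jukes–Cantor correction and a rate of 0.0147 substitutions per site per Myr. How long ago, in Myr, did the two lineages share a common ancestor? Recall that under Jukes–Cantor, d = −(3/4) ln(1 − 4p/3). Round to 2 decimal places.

The sequences differ at 6 of 18 sites (2, 9, 12, 13, 14, 17), so p = 6/18 ≈ 0.333333.
d = −(3/4) ln(1 − 4p/3) = −0.75 ln(1 − 0.444444) = −0.75 ln(0.555556)
  = −0.75 × (-0.587786) = 0.440840 substitutions/site.
Under a molecular clock d = 2μt, so t = d/(2μ) = 0.440840 / (2 × 0.0147) = 14.99 Myr.

14.99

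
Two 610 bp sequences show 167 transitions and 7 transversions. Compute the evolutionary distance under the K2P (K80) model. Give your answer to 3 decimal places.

0.415

P = 167/610 ≈ 0.27377 and Q = 7/610 ≈ 0.011475.
Under the Kimura two-parameter model, d = −½ ln(1 − 2P − Q) − ¼ ln(1 − 2Q).
1 − 2P − Q = 0.440985, giving −½ ln(0.440985) = 0.409372.
1 − 2Q = 0.97705, giving −¼ ln(0.97705) = 0.005804.
d = 0.409372 + 0.005804 = 0.415176.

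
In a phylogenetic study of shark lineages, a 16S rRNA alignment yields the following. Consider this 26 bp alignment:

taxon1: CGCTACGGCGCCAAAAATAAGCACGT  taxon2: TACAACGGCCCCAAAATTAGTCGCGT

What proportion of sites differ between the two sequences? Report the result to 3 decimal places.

0.308

The sequences differ at 8 of 26 positions (sites 1, 2, 4, 10, 17, 20, 21, 23).
p = 8/26 = 0.307692… ≈ 0.308 (to 3 d.p.).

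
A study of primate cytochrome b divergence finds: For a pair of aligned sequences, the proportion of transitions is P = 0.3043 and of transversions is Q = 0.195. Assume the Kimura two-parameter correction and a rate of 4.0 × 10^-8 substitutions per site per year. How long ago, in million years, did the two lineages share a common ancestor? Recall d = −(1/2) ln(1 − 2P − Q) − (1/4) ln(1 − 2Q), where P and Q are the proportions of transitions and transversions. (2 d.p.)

Under the Kimura two-parameter model, d = −½ ln(1 − 2P − Q) − ¼ ln(1 − 2Q).
1 − 2P − Q = 0.1964, giving −½ ln(0.1964) = 0.813801.
1 − 2Q = 0.61, giving −¼ ln(0.61) = 0.123574.
d = 0.813801 + 0.123574 = 0.937375.
Under a molecular clock d = 2μt, so t = d/(2μ) = 0.937375 / (2 × 4.0 × 10^-8) = 11.72 million years.

11.72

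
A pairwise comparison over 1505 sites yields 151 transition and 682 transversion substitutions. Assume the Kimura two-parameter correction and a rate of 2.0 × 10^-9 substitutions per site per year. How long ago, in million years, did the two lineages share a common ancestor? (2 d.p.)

P = 151/1505 ≈ 0.100332 and Q = 682/1505 ≈ 0.453156.
Under the Kimura two-parameter model, d = −½ ln(1 − 2P − Q) − ¼ ln(1 − 2Q).
1 − 2P − Q = 0.34618, giving −½ ln(0.34618) = 0.530398.
1 − 2Q = 0.093688, giving −¼ ln(0.093688) = 0.591946.
d = 0.530398 + 0.591946 = 1.122344.
Under a molecular clock d = 2μt, so t = d/(2μ) = 1.122344 / (2 × 2.0 × 10^-9) = 280.59 million years.

280.59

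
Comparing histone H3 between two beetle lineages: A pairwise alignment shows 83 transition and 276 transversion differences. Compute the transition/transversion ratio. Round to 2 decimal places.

0.30

R = 83/276 = 0.300724… ≈ 0.30 (to 2 d.p.).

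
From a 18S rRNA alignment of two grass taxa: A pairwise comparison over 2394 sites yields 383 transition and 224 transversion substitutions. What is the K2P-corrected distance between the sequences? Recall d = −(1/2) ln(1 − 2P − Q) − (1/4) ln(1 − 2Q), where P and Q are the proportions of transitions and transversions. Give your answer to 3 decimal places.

0.319

P = 383/2394 ≈ 0.159983 and Q = 224/2394 ≈ 0.093567.
Under the Kimura two-parameter model, d = −½ ln(1 − 2P − Q) − ¼ ln(1 − 2Q).
1 − 2P − Q = 0.586467, giving −½ ln(0.586467) = 0.266819.
1 − 2Q = 0.812866, giving −¼ ln(0.812866) = 0.051797.
d = 0.266819 + 0.051797 = 0.318616.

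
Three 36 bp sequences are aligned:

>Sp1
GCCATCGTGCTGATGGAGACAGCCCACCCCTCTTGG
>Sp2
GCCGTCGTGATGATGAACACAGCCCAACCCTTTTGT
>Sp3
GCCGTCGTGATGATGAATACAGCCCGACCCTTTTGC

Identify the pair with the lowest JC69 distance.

Sp1–Sp2: 7/36 differ, p = 0.194, d = 0.225.
Sp1–Sp3: 8/36 differ, p = 0.222, d = 0.264.
Sp2–Sp3: 3/36 differ, p = 0.083, d = 0.088.
The smallest distance is between Sp2 and Sp3.

Sp2 and Sp3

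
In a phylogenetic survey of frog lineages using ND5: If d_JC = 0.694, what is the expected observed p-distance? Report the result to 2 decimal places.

p = (3/4)(1 − e^(−4d/3)) = 0.75 × (1 − e^(-0.925333)) = 0.75 × (1 − 0.396399) = 0.452701.

0.45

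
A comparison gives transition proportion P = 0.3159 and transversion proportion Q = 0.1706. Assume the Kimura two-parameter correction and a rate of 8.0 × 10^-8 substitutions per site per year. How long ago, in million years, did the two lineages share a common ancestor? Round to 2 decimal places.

Under the Kimura two-parameter model, d = −½ ln(1 − 2P − Q) − ¼ ln(1 − 2Q).
1 − 2P − Q = 0.1976, giving −½ ln(0.1976) = 0.810755.
1 − 2Q = 0.6588, giving −¼ ln(0.6588) = 0.104334.
d = 0.810755 + 0.104334 = 0.915089.
Under a molecular clock d = 2μt, so t = d/(2μ) = 0.915089 / (2 × 8.0 × 10^-8) = 5.72 million years.

5.72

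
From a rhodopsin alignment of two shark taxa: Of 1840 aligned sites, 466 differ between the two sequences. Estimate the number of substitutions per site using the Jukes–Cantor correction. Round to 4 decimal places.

p = 466/1840 ≈ 0.253261.
d = −(3/4) ln(1 − 4p/3) = −0.75 ln(1 − 0.337681) = −0.75 ln(0.662319)
  = −0.75 × (-0.412008) = 0.309006 substitutions/site.

0.3090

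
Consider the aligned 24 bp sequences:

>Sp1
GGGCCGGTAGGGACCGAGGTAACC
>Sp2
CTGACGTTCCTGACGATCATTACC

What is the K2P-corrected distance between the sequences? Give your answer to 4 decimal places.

Of 24 sites, 2 differences are transitions and 11 are transversions, so P = 2/24 ≈ 0.083333 and Q = 11/24 ≈ 0.458333.
Under the Kimura two-parameter model, d = −½ ln(1 − 2P − Q) − ¼ ln(1 − 2Q).
1 − 2P − Q = 0.375001, giving −½ ln(0.375001) = 0.490413.
1 − 2Q = 0.083334, giving −¼ ln(0.083334) = 0.621225.
d = 0.490413 + 0.621225 = 1.111638.

1.1116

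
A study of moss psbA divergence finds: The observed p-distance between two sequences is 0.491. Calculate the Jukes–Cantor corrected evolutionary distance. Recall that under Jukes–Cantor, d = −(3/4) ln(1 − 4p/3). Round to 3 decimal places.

0.797

d = −(3/4) ln(1 − 4p/3) = −0.75 ln(1 − 0.654667) = −0.75 ln(0.345333)
  = −0.75 × (-1.063246) = 0.797435 substitutions/site.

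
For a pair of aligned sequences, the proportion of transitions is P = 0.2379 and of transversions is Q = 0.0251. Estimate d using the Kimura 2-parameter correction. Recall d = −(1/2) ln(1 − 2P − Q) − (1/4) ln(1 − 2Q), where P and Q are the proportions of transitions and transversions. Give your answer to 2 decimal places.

0.36

Under the Kimura two-parameter model, d = −½ ln(1 − 2P − Q) − ¼ ln(1 − 2Q).
1 − 2P − Q = 0.4991, giving −½ ln(0.4991) = 0.347474.
1 − 2Q = 0.9498, giving −¼ ln(0.9498) = 0.012876.
d = 0.347474 + 0.012876 = 0.360350.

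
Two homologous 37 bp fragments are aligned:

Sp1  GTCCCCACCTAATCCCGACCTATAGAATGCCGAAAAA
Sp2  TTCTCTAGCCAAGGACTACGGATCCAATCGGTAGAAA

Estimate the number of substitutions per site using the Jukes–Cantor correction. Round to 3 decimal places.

0.784

The sequences differ at 18 of 37 sites, so p = 18/37 ≈ 0.486486.
d = −(3/4) ln(1 − 4p/3) = −0.75 ln(1 − 0.648648) = −0.75 ln(0.351352)
  = −0.75 × (-1.045967) = 0.784475 substitutions/site.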